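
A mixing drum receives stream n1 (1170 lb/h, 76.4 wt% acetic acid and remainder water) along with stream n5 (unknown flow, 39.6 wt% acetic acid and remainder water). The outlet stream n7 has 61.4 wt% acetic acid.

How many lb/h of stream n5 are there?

Let n5 be the unknown flow. Total out = 1170 + n5.
acetic acid balance: 893.88 + 0.396·n5 = 0.614·(1170 + n5)
(0.396 − 0.614)·n5 = 0.614×1170 − 893.88 = -175.5
n5 = -175.5 / -0.218 = 805.05 lb/h

805 lb/h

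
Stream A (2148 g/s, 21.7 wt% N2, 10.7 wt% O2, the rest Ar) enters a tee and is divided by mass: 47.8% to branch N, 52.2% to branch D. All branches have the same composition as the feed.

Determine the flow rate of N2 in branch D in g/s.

243.3 g/s

Branch D total = 0.522×2148 = 1121.3 g/s.
N2 in D = 0.217×1121.3 = 243.31 g/s.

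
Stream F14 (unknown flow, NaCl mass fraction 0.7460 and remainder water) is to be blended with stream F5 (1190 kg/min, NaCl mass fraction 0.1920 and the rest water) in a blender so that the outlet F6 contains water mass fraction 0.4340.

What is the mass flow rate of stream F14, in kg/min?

Let F14 be the unknown flow. Total out = 1190 + F14.
water balance: 961.52 + 0.254·F14 = 0.434·(1190 + F14)
(0.254 − 0.434)·F14 = 0.434×1190 − 961.52 = -445.06
F14 = -445.06 / -0.180 = 2472.6 kg/min

2473 kg/min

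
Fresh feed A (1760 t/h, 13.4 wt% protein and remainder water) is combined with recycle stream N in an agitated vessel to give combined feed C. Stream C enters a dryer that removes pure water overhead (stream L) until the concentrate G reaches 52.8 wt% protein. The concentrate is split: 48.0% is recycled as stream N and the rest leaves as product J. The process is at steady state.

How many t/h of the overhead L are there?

Overall protein balance (none leaves overhead): protein in fresh feed = protein in product, i.e. 1760×0.134 = (1−0.480)·G·0.528.
G = 235.84/(0.528×0.520) = 858.97 t/h.
Recycle N = 0.480×858.97 = 412.31 t/h.
Combined feed C = 1760 + 412.31 = 2172.3 t/h.
Overhead L = C − G = 2172.3 − 858.97 = 1313.3 t/h.

1313 t/h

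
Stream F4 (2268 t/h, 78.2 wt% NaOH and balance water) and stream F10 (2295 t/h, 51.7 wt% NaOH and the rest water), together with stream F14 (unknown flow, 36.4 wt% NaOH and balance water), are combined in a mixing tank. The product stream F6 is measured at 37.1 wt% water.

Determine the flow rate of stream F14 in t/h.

Let F14 be the unknown flow. Total out = 4563 + F14.
water balance: 1602.9 + 0.636·F14 = 0.371·(4563 + F14)
(0.636 − 0.371)·F14 = 0.371×4563 − 1602.9 = 89.964
F14 = 89.964 / 0.265 = 339.49 t/h

339.5 t/h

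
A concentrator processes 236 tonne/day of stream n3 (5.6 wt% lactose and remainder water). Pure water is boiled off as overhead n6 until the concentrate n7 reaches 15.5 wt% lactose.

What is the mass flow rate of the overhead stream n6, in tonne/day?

lactose is conserved: 236×0.056 = 13.216 tonne/day all reports to the concentrate.
Concentrate = 13.216/(target fraction) = 85.265 tonne/day.
Overhead = 236 − 85.265 = 150.74 tonne/day.

150.7 tonne/day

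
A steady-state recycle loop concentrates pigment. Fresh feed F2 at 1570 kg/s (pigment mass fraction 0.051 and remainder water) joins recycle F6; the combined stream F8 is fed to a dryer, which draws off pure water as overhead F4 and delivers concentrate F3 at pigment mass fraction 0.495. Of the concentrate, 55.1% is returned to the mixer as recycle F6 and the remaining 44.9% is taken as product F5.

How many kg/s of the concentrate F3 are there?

360.3 kg/s

Overall pigment balance (none leaves overhead): pigment in fresh feed = pigment in product, i.e. 1570×0.051 = (1−0.551)·F3·0.495.
F3 = 80.07/(0.495×0.449) = 360.26 kg/s.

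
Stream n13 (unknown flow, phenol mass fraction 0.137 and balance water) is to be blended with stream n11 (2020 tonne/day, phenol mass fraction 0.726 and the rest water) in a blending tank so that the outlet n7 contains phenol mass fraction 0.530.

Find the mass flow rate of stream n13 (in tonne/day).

Let n13 be the unknown flow. Total out = 2020 + n13.
phenol balance: 1466.5 + 0.137·n13 = 0.530·(2020 + n13)
(0.137 − 0.530)·n13 = 0.530×2020 − 1466.5 = -395.92
n13 = -395.92 / -0.393 = 1007.4 tonne/day

1007 tonne/day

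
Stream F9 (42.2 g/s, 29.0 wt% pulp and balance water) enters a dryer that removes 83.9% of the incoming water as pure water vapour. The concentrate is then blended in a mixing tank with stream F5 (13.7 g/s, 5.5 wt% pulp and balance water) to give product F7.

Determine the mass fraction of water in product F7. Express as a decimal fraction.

Vapour removed = 0.839×0.710×42.2 = 25.138 g/s; concentrate = 17.062 g/s.
water reaching the mixer = 4.8239 (from concentrate) + 13.7×0.945 = 17.77 g/s.
Product flow = 17.062 + 13.7 = 30.762 g/s; water fraction = 0.578.

0.578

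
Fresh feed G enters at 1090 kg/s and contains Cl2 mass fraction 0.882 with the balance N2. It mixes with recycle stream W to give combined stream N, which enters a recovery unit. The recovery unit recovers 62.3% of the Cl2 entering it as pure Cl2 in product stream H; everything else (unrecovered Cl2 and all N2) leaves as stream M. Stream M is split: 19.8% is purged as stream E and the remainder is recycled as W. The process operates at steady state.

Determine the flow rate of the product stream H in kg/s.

858.5 kg/s

Cl2 in N: m_A = 1090×0.882 + (1−0.198)·(1−0.623)·m_A, so m_A = 961.38/0.6976 = 1378 kg/s.
Product H = 0.623×1378 = 858.52 kg/s.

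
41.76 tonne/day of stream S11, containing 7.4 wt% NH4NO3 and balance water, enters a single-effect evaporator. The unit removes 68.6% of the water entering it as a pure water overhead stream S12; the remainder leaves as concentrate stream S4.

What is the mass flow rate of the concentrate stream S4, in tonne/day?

15.23 tonne/day

water entering = 41.76×0.926 = 38.67 tonne/day; overhead removed = 0.686×38.67 = 26.527 tonne/day.
Concentrate = 41.76 − 26.527 = 15.233 tonne/day.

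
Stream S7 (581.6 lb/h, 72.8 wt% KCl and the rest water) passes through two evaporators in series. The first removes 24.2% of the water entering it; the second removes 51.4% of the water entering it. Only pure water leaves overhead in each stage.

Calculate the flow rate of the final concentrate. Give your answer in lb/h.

481.7 lb/h

water in feed = 581.6×0.272 = 158.2 lb/h.
After stage 1: water left = (1−0.242)×158.2 = 119.91; stream total = 543.32 lb/h.
After stage 2: water left = (1−0.514)×119.91 = 58.277; final concentrate = 481.68 lb/h.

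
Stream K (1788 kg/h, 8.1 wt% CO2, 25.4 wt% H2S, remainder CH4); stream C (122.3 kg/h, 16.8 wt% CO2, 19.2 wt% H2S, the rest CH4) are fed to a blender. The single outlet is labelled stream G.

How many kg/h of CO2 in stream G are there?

165.4 kg/h

CO2 out = CO2 in = 1788×0.081 + 122.3×0.168 = 165.37 kg/h.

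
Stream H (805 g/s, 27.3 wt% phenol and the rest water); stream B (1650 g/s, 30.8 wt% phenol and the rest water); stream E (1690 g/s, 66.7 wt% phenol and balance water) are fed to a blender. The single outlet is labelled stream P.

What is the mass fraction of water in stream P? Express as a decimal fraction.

Total flow out = 805 + 1650 + 1690 = 4145 g/s.
water in = 805×0.727 + 1650×0.692 + 1690×0.333 = 2289.8 g/s.
water mass fraction in P = 2289.8/4145 = 0.552.

0.552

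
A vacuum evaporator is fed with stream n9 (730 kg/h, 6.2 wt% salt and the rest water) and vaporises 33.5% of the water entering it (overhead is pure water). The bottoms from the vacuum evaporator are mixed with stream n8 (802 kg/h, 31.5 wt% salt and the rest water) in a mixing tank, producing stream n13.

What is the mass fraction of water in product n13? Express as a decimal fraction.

Vapour removed = 0.335×0.938×730 = 229.39 kg/h; concentrate = 500.61 kg/h.
water reaching the mixer = 455.35 (from concentrate) + 802×0.685 = 1004.7 kg/h.
Product flow = 500.61 + 802 = 1302.6 kg/h; water fraction = 0.7713.

0.7713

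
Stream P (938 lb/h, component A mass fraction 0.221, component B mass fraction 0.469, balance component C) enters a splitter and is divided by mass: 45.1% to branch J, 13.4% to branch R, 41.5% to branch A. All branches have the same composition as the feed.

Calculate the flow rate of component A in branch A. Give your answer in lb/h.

Branch A total = 0.415×938 = 389.27 lb/h.
component A in A = 0.221×389.27 = 86.029 lb/h.

86.03 lb/h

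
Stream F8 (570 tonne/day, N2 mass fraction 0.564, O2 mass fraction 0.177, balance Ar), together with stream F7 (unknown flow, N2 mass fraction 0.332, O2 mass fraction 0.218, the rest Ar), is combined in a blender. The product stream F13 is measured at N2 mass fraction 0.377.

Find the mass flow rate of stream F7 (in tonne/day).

Let F7 be the unknown flow. Total out = 570 + F7.
N2 balance: 321.48 + 0.332·F7 = 0.377·(570 + F7)
(0.332 − 0.377)·F7 = 0.377×570 − 321.48 = -106.59
F7 = -106.59 / -0.045 = 2368.7 tonne/day

2369 tonne/day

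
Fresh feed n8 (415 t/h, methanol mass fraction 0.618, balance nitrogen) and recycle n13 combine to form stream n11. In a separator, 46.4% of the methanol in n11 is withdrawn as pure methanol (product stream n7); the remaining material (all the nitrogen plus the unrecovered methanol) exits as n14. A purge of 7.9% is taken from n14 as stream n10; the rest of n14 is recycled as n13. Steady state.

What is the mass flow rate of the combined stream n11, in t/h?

nitrogen enters only via n8 and leaves only via the purge: 415×0.382 = 0.079×(nitrogen in n14), and the separator passes all nitrogen, so nitrogen in n11 = nitrogen in n14 = 2006.7 t/h.
methanol in n11: m_A = 415×0.618 + (1−0.079)·(1−0.464)·m_A, so m_A = 256.47/0.5063 = 506.51 t/h.
n11 = 506.51 + 2006.7 = 2513.2 t/h.

2513 t/h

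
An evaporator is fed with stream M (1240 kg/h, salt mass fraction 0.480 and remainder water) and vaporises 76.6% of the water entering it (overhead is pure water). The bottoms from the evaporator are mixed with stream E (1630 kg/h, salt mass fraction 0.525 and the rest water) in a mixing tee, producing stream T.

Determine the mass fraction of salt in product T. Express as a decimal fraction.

Vapour removed = 0.766×0.520×1240 = 493.92 kg/h; concentrate = 746.08 kg/h.
salt reaching the mixer = 595.2 (from concentrate) + 1630×0.525 = 1450.9 kg/h.
Product flow = 746.08 + 1630 = 2376.1 kg/h; salt fraction = 0.611.

0.611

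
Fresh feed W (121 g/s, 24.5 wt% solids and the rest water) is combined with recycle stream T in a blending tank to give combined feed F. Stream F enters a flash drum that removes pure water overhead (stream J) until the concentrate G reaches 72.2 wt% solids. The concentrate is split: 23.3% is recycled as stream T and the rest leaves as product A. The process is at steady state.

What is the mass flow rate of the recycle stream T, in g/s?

12.47 g/s

Overall solids balance (none leaves overhead): solids in fresh feed = solids in product, i.e. 121×0.245 = (1−0.233)·G·0.722.
G = 29.645/(0.722×0.767) = 53.533 g/s.
Recycle T = 0.233×53.533 = 12.473 g/s.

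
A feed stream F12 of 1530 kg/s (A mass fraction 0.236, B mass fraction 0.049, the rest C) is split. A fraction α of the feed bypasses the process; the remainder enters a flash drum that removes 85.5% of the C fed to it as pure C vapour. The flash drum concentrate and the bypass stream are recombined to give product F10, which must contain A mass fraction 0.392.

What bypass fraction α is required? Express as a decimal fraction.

All 1530×0.236 = 361.08 kg/s of A reaches F10, so F10 = 361.08/0.392 = 921.12 kg/s and vapour = 608.88 kg/s.
The evaporator receives (1−α)·1530 of feed at 0.715 C and removes 0.855 of that C:
0.855×0.715×(1−α)×1530 = 608.88
(1−α) = 608.88/935.33 = 0.6510;  α = 0.3490.

0.349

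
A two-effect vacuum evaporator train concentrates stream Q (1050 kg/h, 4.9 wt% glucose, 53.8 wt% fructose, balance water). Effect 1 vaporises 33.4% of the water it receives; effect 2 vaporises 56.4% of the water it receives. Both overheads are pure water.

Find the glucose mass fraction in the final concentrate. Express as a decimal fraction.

water in feed = 1050×0.413 = 433.65 kg/h.
After stage 1: water left = (1−0.334)×433.65 = 288.81; stream total = 905.16 kg/h.
After stage 2: water left = (1−0.564)×288.81 = 125.92; final concentrate = 742.27 kg/h.
glucose fraction = 51.45/742.27 = 0.069.

0.069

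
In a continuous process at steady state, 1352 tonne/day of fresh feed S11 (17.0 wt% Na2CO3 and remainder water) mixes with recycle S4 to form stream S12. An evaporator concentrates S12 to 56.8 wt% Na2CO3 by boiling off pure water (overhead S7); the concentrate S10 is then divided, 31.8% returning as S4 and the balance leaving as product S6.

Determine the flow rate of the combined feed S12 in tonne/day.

1541 tonne/day

Overall Na2CO3 balance (none leaves overhead): Na2CO3 in fresh feed = Na2CO3 in product, i.e. 1352×0.170 = (1−0.318)·S10·0.568.
S10 = 229.84/(0.568×0.682) = 593.33 tonne/day.
Recycle S4 = 0.318×593.33 = 188.68 tonne/day.
Combined feed S12 = 1352 + 188.68 = 1540.7 tonne/day.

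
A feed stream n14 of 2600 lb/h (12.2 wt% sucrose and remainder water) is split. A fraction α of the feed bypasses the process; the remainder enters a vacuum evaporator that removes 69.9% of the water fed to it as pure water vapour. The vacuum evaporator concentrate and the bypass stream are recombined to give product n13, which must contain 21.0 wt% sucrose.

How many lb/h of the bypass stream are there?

824.7 lb/h

All 2600×0.122 = 317.2 lb/h of sucrose reaches n13, so n13 = 317.2/0.210 = 1510.5 lb/h and vapour = 1089.5 lb/h.
The evaporator receives (1−α)·2600 of feed at 0.878 water and removes 0.699 of that water:
0.699×0.878×(1−α)×2600 = 1089.5
(1−α) = 1089.5/1595.7 = 0.6828;  α = 0.3172.
Bypass flow = 0.3172×2600 = 824.73 lb/h.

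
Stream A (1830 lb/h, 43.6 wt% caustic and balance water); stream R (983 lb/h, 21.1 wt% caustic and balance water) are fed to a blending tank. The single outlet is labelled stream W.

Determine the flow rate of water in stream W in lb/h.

water out = water in = 1830×0.564 + 983×0.789 = 1807.7 lb/h.

1808 lb/h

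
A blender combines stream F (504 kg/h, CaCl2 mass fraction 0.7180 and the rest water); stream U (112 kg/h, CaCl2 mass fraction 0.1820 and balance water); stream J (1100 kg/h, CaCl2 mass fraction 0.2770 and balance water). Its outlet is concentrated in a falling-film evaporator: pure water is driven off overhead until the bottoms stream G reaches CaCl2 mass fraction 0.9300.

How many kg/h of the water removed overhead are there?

CaCl2 entering = 504×0.718 + 112×0.182 + 1100×0.277 = 686.96 kg/h.
All CaCl2 reports to G, so G = 686.96/0.930 = 738.66 kg/h.
Total feed = 1716 kg/h; overhead = 1716 − 738.66 = 977.34 kg/h.

977.3 kg/h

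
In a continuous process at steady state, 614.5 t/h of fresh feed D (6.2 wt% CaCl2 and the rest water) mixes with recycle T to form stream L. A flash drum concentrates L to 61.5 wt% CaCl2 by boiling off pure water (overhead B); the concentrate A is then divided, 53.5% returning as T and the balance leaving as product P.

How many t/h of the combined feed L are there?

685.8 t/h

Overall CaCl2 balance (none leaves overhead): CaCl2 in fresh feed = CaCl2 in product, i.e. 614.5×0.062 = (1−0.535)·A·0.615.
A = 38.099/(0.615×0.465) = 133.22 t/h.
Recycle T = 0.535×133.22 = 71.275 t/h.
Combined feed L = 614.5 + 71.275 = 685.78 t/h.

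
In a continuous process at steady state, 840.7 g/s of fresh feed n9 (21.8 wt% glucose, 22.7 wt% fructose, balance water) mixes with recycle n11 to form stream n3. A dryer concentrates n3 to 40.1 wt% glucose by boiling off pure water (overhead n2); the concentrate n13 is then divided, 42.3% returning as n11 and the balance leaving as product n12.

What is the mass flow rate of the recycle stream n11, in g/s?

Overall glucose balance (none leaves overhead): glucose in fresh feed = glucose in product, i.e. 840.7×0.218 = (1−0.423)·n13·0.401.
n13 = 183.27/(0.401×0.577) = 792.1 g/s.
Recycle n11 = 0.423×792.1 = 335.06 g/s.

335.1 g/s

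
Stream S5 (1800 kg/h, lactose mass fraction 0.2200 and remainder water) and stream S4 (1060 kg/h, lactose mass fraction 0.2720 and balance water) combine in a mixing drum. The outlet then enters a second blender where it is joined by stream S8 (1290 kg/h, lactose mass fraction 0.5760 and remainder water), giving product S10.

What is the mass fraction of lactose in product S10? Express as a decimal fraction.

0.3439

Overall, product flow = 4150 kg/h.
lactose in = 1800×0.220 + 1060×0.272 + 1290×0.576 = 1427.4 kg/h.
lactose fraction in S10 = 0.3439.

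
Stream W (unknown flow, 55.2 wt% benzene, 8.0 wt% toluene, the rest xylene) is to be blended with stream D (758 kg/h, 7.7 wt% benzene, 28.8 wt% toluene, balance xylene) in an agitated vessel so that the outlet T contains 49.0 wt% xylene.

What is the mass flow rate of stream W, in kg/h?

Let W be the unknown flow. Total out = 758 + W.
xylene balance: 481.33 + 0.368·W = 0.490·(758 + W)
(0.368 − 0.490)·W = 0.490×758 − 481.33 = -109.91
W = -109.91 / -0.122 = 900.9 kg/h

900.9 kg/h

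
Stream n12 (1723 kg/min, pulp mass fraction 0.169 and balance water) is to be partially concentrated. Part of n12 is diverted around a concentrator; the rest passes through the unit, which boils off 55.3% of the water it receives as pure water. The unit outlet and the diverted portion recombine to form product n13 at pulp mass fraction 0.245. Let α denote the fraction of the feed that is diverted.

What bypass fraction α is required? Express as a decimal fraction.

All 1723×0.169 = 291.19 kg/min of pulp reaches n13, so n13 = 291.19/0.245 = 1188.5 kg/min and vapour = 534.48 kg/min.
The evaporator receives (1−α)·1723 of feed at 0.831 water and removes 0.553 of that water:
0.553×0.831×(1−α)×1723 = 534.48
(1−α) = 534.48/791.79 = 0.6750;  α = 0.3250.

0.325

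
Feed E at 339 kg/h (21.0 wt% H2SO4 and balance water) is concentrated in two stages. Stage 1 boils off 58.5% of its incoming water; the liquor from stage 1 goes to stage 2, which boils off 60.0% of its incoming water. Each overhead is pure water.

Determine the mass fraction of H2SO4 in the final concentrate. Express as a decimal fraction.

water in feed = 339×0.790 = 267.81 kg/h.
After stage 1: water left = (1−0.585)×267.81 = 111.14; stream total = 182.33 kg/h.
After stage 2: water left = (1−0.600)×111.14 = 44.456; final concentrate = 115.65 kg/h.
H2SO4 fraction = 71.19/115.65 = 0.616.

0.616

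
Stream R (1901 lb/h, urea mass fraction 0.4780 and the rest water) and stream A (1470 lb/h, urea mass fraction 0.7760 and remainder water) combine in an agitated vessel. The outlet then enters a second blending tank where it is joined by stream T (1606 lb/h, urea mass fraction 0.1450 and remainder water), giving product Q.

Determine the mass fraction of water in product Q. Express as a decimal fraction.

0.5414

Overall, product flow = 4977 lb/h.
water in = 1901×0.522 + 1470×0.224 + 1606×0.855 = 2694.7 lb/h.
water fraction in Q = 0.5414.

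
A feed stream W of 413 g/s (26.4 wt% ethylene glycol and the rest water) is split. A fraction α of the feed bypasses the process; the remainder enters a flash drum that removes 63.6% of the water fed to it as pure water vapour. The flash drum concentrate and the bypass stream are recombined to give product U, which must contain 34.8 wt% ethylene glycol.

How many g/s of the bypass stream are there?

200 g/s

All 413×0.264 = 109.03 g/s of ethylene glycol reaches U, so U = 109.03/0.348 = 313.31 g/s and vapour = 99.69 g/s.
The evaporator receives (1−α)·413 of feed at 0.736 water and removes 0.636 of that water:
0.636×0.736×(1−α)×413 = 99.69
(1−α) = 99.69/193.32 = 0.5157;  α = 0.4843.
Bypass flow = 0.4843×413 = 200.03 g/s.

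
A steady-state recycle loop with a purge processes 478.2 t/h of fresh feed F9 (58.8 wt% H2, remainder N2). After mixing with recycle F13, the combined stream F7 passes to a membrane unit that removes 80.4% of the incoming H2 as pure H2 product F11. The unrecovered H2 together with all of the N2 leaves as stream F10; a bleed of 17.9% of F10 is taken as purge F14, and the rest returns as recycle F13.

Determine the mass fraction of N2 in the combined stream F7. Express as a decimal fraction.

N2 enters only via F9 and leaves only via the purge: 478.2×0.412 = 0.179×(N2 in F10), and the membrane unit passes all N2, so N2 in F7 = N2 in F10 = 1100.7 t/h.
H2 in F7: m_A = 478.2×0.588 + (1−0.179)·(1−0.804)·m_A, so m_A = 281.18/0.8391 = 335.11 t/h.
F7 = 335.11 + 1100.7 = 1435.8 t/h.
N2 fraction in F7 = 1100.7/1435.8 = 0.7666.

0.7666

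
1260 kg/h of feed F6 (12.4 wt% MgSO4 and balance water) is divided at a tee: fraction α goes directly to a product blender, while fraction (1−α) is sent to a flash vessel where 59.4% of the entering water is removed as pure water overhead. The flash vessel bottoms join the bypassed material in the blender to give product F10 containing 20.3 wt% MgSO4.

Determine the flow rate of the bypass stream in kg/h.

All 1260×0.124 = 156.24 kg/h of MgSO4 reaches F10, so F10 = 156.24/0.203 = 769.66 kg/h and vapour = 490.34 kg/h.
The evaporator receives (1−α)·1260 of feed at 0.876 water and removes 0.594 of that water:
0.594×0.876×(1−α)×1260 = 490.34
(1−α) = 490.34/655.63 = 0.7479;  α = 0.2521.
Bypass flow = 0.2521×1260 = 317.65 kg/h.

317.7 kg/h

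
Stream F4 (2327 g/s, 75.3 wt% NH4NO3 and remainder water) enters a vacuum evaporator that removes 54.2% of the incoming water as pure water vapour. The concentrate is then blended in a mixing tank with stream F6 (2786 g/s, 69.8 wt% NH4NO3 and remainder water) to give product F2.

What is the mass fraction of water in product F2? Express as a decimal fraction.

0.230

Vapour removed = 0.542×0.247×2327 = 311.52 g/s; concentrate = 2015.5 g/s.
water reaching the mixer = 263.24 (from concentrate) + 2786×0.302 = 1104.6 g/s.
Product flow = 2015.5 + 2786 = 4801.5 g/s; water fraction = 0.230.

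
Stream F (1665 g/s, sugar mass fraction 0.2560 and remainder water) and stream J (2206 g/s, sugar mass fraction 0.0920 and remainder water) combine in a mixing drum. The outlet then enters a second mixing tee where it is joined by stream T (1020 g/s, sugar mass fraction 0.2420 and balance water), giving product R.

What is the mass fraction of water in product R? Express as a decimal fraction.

0.8209

Overall, product flow = 4891 g/s.
water in = 1665×0.744 + 2206×0.908 + 1020×0.758 = 4015 g/s.
water fraction in R = 0.8209.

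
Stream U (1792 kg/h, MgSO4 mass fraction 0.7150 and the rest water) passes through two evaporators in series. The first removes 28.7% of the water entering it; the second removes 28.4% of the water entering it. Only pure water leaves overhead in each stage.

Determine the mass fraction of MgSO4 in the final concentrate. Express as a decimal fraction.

water in feed = 1792×0.285 = 510.72 kg/h.
After stage 1: water left = (1−0.287)×510.72 = 364.14; stream total = 1645.4 kg/h.
After stage 2: water left = (1−0.284)×364.14 = 260.73; final concentrate = 1542 kg/h.
MgSO4 fraction = 1281.3/1542 = 0.8309.

0.8309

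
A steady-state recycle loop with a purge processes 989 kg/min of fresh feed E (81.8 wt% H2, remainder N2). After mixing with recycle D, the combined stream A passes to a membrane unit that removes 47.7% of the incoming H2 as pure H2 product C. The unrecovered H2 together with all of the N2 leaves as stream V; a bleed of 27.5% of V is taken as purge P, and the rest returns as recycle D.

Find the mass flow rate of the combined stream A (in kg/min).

N2 enters only via E and leaves only via the purge: 989×0.182 = 0.275×(N2 in V), and the membrane unit passes all N2, so N2 in A = N2 in V = 654.54 kg/min.
H2 in A: m_A = 989×0.818 + (1−0.275)·(1−0.477)·m_A, so m_A = 809/0.6208 = 1303.1 kg/min.
A = 1303.1 + 654.54 = 1957.6 kg/min.

1958 kg/min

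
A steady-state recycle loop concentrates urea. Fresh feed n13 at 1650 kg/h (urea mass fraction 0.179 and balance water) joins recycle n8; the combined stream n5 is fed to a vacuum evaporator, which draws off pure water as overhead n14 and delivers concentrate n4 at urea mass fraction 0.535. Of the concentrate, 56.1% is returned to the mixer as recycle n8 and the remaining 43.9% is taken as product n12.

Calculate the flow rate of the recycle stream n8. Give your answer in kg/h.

705.5 kg/h

Overall urea balance (none leaves overhead): urea in fresh feed = urea in product, i.e. 1650×0.179 = (1−0.561)·n4·0.535.
n4 = 295.35/(0.535×0.439) = 1257.5 kg/h.
Recycle n8 = 0.561×1257.5 = 705.47 kg/h.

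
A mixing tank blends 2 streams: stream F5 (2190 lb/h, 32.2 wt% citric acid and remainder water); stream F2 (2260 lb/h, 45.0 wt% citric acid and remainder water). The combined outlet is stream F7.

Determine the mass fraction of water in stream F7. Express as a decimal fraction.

0.6130

Total flow out = 2190 + 2260 = 4450 lb/h.
water in = 2190×0.678 + 2260×0.550 = 2727.8 lb/h.
water mass fraction in F7 = 2727.8/4450 = 0.6130.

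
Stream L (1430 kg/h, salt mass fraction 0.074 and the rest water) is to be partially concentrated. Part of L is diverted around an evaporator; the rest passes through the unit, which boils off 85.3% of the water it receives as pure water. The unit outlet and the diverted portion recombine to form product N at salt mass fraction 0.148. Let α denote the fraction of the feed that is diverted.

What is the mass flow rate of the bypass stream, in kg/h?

All 1430×0.074 = 105.82 kg/h of salt reaches N, so N = 105.82/0.148 = 715 kg/h and vapour = 715 kg/h.
The evaporator receives (1−α)·1430 of feed at 0.926 water and removes 0.853 of that water:
0.853×0.926×(1−α)×1430 = 715
(1−α) = 715/1129.5 = 0.6330;  α = 0.3670.
Bypass flow = 0.3670×1430 = 524.8 kg/h.

524.8 kg/h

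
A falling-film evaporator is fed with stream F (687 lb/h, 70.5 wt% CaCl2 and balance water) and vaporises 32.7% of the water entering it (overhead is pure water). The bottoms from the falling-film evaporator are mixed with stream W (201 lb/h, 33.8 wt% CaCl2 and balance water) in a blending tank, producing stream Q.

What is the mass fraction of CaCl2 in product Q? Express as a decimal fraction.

Vapour removed = 0.327×0.295×687 = 66.271 lb/h; concentrate = 620.73 lb/h.
CaCl2 reaching the mixer = 484.33 (from concentrate) + 201×0.338 = 552.27 lb/h.
Product flow = 620.73 + 201 = 821.73 lb/h; CaCl2 fraction = 0.6721.

0.6721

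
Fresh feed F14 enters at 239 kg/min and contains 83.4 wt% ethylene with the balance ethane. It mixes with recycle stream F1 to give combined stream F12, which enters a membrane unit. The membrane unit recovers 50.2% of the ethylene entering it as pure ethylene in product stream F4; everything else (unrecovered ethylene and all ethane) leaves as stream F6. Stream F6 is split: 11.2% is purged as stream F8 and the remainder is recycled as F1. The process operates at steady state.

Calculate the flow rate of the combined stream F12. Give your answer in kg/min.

711.6 kg/min

ethane enters only via F14 and leaves only via the purge: 239×0.166 = 0.112×(ethane in F6), and the membrane unit passes all ethane, so ethane in F12 = ethane in F6 = 354.23 kg/min.
ethylene in F12: m_A = 239×0.834 + (1−0.112)·(1−0.502)·m_A, so m_A = 199.33/0.5578 = 357.36 kg/min.
F12 = 357.36 + 354.23 = 711.59 kg/min.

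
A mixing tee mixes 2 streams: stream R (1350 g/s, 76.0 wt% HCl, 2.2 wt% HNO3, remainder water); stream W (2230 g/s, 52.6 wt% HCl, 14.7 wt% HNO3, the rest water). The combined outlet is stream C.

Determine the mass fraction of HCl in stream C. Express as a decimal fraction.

0.6142

Total flow out = 1350 + 2230 = 3580 g/s.
HCl in = 1350×0.760 + 2230×0.526 = 2199 g/s.
HCl mass fraction in C = 2199/3580 = 0.6142.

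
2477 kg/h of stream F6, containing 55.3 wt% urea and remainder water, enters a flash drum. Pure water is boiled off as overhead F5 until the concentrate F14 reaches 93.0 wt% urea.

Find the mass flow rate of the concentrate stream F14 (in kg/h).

1473 kg/h

urea is conserved: 2477×0.553 = 1369.8 kg/h all reports to the concentrate.
Concentrate = 1369.8/(target fraction) = 1472.9 kg/h.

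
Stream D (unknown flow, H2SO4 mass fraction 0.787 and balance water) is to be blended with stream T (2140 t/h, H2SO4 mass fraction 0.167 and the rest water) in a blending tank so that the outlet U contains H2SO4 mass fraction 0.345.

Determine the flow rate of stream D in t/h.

Let D be the unknown flow. Total out = 2140 + D.
H2SO4 balance: 357.38 + 0.787·D = 0.345·(2140 + D)
(0.787 − 0.345)·D = 0.345×2140 − 357.38 = 380.92
D = 380.92 / 0.442 = 861.81 t/h

861.8 t/h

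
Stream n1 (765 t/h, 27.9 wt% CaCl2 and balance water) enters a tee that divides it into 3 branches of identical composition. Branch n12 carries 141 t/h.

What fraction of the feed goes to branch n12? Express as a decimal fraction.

0.184

Fraction to n12 = 141/765 = 0.1843.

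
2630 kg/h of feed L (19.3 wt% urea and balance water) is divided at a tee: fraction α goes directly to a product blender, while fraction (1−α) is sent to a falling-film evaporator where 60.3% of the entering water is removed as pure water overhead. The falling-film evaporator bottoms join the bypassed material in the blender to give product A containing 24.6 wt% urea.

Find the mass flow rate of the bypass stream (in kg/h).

All 2630×0.193 = 507.59 kg/h of urea reaches A, so A = 507.59/0.246 = 2063.4 kg/h and vapour = 566.63 kg/h.
The evaporator receives (1−α)·2630 of feed at 0.807 water and removes 0.603 of that water:
0.603×0.807×(1−α)×2630 = 566.63
(1−α) = 566.63/1279.8 = 0.4427;  α = 0.5573.
Bypass flow = 0.5573×2630 = 1465.6 kg/h.

1466 kg/h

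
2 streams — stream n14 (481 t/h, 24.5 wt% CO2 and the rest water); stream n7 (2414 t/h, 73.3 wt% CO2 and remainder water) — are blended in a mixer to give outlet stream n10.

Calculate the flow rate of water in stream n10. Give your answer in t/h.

1008 t/h

water out = water in = 481×0.755 + 2414×0.267 = 1007.7 t/h.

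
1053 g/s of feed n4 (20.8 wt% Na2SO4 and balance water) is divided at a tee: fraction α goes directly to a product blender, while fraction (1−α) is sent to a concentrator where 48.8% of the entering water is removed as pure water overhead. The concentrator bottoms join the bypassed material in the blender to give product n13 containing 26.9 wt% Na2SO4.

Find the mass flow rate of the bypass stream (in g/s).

All 1053×0.208 = 219.02 g/s of Na2SO4 reaches n13, so n13 = 219.02/0.269 = 814.22 g/s and vapour = 238.78 g/s.
The evaporator receives (1−α)·1053 of feed at 0.792 water and removes 0.488 of that water:
0.488×0.792×(1−α)×1053 = 238.78
(1−α) = 238.78/406.98 = 0.5867;  α = 0.4133.
Bypass flow = 0.4133×1053 = 435.18 g/s.

435.2 g/s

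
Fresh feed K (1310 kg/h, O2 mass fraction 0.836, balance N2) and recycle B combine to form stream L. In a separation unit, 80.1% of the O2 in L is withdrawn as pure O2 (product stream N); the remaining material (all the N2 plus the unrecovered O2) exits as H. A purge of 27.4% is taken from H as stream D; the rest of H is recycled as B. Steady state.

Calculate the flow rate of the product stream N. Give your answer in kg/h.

O2 in L: m_A = 1310×0.836 + (1−0.274)·(1−0.801)·m_A, so m_A = 1095.2/0.8555 = 1280.1 kg/h.
Product N = 0.801×1280.1 = 1025.4 kg/h.

1025 kg/h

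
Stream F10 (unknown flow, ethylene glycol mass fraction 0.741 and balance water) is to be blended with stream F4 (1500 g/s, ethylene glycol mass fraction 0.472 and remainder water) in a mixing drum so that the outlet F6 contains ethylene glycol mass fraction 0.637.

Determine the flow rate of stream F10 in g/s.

2380 g/s

Let F10 be the unknown flow. Total out = 1500 + F10.
ethylene glycol balance: 708 + 0.741·F10 = 0.637·(1500 + F10)
(0.741 − 0.637)·F10 = 0.637×1500 − 708 = 247.5
F10 = 247.5 / 0.104 = 2379.8 g/s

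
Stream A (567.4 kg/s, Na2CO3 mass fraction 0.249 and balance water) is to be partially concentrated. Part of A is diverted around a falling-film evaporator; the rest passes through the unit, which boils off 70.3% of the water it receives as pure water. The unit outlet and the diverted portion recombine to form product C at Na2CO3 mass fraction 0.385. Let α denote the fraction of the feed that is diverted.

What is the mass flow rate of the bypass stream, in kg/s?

All 567.4×0.249 = 141.28 kg/s of Na2CO3 reaches C, so C = 141.28/0.385 = 366.97 kg/s and vapour = 200.43 kg/s.
The evaporator receives (1−α)·567.4 of feed at 0.751 water and removes 0.703 of that water:
0.703×0.751×(1−α)×567.4 = 200.43
(1−α) = 200.43/299.56 = 0.6691;  α = 0.3309.
Bypass flow = 0.3309×567.4 = 187.76 kg/s.

187.8 kg/s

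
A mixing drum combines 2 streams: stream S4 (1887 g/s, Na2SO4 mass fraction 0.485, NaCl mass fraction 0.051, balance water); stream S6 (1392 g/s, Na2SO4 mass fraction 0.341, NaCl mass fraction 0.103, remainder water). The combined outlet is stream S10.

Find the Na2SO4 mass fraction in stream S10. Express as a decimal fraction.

Total flow out = 1887 + 1392 = 3279 g/s.
Na2SO4 in = 1887×0.485 + 1392×0.341 = 1389.9 g/s.
Na2SO4 mass fraction in S10 = 1389.9/3279 = 0.424.

0.424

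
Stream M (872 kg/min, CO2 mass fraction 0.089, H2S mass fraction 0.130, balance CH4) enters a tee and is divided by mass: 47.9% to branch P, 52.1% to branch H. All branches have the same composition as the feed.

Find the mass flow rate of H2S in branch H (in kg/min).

59.06 kg/min

Branch H total = 0.521×872 = 454.31 kg/min.
H2S in H = 0.130×454.31 = 59.061 kg/min.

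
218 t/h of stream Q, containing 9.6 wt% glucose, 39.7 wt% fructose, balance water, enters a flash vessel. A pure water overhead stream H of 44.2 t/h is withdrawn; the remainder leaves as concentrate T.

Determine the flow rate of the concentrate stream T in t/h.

Concentrate = 218 − 44.2 = 173.8 t/h.

173.8 t/h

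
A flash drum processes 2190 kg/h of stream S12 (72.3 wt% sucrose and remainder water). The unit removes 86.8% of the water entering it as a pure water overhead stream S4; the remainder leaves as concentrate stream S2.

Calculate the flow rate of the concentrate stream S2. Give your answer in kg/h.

1663 kg/h

water entering = 2190×0.277 = 606.63 kg/h; overhead removed = 0.868×606.63 = 526.55 kg/h.
Concentrate = 2190 − 526.55 = 1663.4 kg/h.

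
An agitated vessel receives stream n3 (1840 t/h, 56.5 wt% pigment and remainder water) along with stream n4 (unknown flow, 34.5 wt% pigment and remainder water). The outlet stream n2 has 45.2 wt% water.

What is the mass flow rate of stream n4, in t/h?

154.1 t/h

Let n4 be the unknown flow. Total out = 1840 + n4.
water balance: 800.4 + 0.655·n4 = 0.452·(1840 + n4)
(0.655 − 0.452)·n4 = 0.452×1840 − 800.4 = 31.28
n4 = 31.28 / 0.203 = 154.09 t/h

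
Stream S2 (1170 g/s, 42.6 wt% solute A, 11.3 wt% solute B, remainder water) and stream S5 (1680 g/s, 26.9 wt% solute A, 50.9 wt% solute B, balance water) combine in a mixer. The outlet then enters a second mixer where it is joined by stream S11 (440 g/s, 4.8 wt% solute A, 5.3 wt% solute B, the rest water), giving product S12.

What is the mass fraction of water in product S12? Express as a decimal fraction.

0.398

Overall, product flow = 3290 g/s.
water in = 1170×0.461 + 1680×0.222 + 440×0.899 = 1307.9 g/s.
water fraction in S12 = 0.398.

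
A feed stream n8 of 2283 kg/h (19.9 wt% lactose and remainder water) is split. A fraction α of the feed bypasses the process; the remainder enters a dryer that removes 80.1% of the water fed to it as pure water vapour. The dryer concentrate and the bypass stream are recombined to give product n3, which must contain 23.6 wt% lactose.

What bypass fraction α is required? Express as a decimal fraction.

0.756

All 2283×0.199 = 454.32 kg/h of lactose reaches n3, so n3 = 454.32/0.236 = 1925.1 kg/h and vapour = 357.93 kg/h.
The evaporator receives (1−α)·2283 of feed at 0.801 water and removes 0.801 of that water:
0.801×0.801×(1−α)×2283 = 357.93
(1−α) = 357.93/1464.8 = 0.2444;  α = 0.7556.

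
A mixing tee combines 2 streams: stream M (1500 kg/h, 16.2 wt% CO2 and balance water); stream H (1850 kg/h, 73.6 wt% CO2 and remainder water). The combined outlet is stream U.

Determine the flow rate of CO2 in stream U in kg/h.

CO2 out = CO2 in = 1500×0.162 + 1850×0.736 = 1604.6 kg/h.

1605 kg/h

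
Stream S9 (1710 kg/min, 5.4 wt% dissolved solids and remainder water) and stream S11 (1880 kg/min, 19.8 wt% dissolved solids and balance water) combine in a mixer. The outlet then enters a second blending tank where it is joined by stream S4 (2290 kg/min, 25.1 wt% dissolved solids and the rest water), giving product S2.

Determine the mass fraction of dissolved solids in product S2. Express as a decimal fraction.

Overall, product flow = 5880 kg/min.
dissolved solids in = 1710×0.054 + 1880×0.198 + 2290×0.251 = 1039.4 kg/min.
dissolved solids fraction in S2 = 0.177.

0.177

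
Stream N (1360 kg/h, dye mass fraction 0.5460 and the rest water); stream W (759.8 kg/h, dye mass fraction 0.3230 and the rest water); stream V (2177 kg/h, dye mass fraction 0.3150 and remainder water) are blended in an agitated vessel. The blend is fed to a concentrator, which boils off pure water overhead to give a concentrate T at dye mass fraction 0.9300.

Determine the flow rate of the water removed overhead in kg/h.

dye entering = 1360×0.546 + 759.8×0.323 + 2177×0.315 = 1673.7 kg/h.
All dye reports to T, so T = 1673.7/0.930 = 1799.7 kg/h.
Total feed = 4296.8 kg/h; overhead = 4296.8 − 1799.7 = 2497.1 kg/h.

2497 kg/h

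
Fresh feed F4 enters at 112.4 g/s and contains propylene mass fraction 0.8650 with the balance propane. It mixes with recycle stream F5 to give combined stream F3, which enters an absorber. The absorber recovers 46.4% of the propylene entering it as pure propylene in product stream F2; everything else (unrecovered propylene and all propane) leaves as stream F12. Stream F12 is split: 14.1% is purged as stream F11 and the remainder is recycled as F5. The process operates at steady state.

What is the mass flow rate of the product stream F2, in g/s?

83.61 g/s

propylene in F3: m_A = 112.4×0.865 + (1−0.141)·(1−0.464)·m_A, so m_A = 97.226/0.5396 = 180.19 g/s.
Product F2 = 0.464×180.19 = 83.608 g/s.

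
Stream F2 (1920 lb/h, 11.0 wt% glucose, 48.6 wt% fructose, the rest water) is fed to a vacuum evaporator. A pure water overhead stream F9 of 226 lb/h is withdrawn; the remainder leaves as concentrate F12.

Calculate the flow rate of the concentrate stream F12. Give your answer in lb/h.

Concentrate = 1920 − 226 = 1694 lb/h.

1694 lb/h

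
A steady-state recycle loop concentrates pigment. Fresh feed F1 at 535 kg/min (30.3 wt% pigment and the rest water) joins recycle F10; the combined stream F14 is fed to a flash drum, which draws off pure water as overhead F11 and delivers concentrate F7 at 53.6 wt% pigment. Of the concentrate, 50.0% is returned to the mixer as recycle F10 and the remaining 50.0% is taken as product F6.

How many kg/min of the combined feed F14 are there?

837.4 kg/min

Overall pigment balance (none leaves overhead): pigment in fresh feed = pigment in product, i.e. 535×0.303 = (1−0.500)·F7·0.536.
F7 = 162.1/(0.536×0.500) = 604.87 kg/min.
Recycle F10 = 0.500×604.87 = 302.43 kg/min.
Combined feed F14 = 535 + 302.43 = 837.43 kg/min.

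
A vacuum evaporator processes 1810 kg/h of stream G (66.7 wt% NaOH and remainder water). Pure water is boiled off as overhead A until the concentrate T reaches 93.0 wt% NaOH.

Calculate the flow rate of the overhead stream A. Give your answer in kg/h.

511.9 kg/h

NaOH is conserved: 1810×0.667 = 1207.3 kg/h all reports to the concentrate.
Concentrate = 1207.3/(target fraction) = 1298.1 kg/h.
Overhead = 1810 − 1298.1 = 511.86 kg/h.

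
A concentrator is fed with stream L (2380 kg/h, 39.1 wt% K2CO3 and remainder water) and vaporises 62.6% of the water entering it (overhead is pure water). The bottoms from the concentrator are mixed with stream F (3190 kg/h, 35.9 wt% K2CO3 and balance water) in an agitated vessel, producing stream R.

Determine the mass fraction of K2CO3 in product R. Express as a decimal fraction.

0.4452

Vapour removed = 0.626×0.609×2380 = 907.34 kg/h; concentrate = 1472.7 kg/h.
K2CO3 reaching the mixer = 930.58 (from concentrate) + 3190×0.359 = 2075.8 kg/h.
Product flow = 1472.7 + 3190 = 4662.7 kg/h; K2CO3 fraction = 0.4452.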